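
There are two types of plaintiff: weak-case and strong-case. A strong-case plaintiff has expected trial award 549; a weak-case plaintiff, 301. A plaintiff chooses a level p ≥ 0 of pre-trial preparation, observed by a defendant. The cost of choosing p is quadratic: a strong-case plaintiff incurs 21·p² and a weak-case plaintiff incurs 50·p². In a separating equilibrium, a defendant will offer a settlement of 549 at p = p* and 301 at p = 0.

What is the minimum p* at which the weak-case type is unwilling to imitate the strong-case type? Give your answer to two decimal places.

2.23

The weak-case type at p = 0 receives 301; imitating at p* yields 549 − 50·p*².
Indifference: 301 = 549 − 50·p*², so p*² = (549 − 301) / 50 = 4.96.
p* = √4.96 ≈ 2.23.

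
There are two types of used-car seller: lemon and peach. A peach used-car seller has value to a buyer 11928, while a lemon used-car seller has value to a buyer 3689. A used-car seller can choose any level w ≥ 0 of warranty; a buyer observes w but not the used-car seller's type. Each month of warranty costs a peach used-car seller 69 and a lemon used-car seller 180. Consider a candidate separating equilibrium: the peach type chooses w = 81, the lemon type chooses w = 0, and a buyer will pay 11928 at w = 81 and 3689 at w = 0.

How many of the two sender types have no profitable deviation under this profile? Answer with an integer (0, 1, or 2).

Lemon type: stay at 0 → 3689; mimic → 11928 − 180 × 81 = -2652. IC holds (3689 ≥ -2652).
Peach type: signal → 11928 − 69 × 81 = 6339; deviate to 0 → 3689. IC holds (6339 ≥ 3689).
2 of 2 constraints hold, so this is a separating equilibrium.

2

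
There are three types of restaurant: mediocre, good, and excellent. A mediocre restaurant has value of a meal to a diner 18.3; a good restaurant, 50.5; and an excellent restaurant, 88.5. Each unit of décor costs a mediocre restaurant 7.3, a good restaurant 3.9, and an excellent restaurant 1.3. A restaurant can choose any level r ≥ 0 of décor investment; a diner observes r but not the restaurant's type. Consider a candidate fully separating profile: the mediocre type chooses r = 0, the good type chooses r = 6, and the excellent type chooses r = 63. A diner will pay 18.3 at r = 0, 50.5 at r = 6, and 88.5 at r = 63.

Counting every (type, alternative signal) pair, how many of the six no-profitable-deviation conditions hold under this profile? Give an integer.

Good (own payoff 50.5 − 3.9×6 = 27.1): to r=0 gives 18.3 → no gain ✓; to r=63 gives 88.5 − 3.9×63 = -157.2 → no gain ✓.
Excellent (own payoff 88.5 − 1.3×63 = 6.6): to r=0 gives 18.3 → profitable ✗; to r=6 gives 50.5 − 1.3×6 = 42.7 → profitable ✗.
Mediocre (own payoff 18.3): to r=6 gives 50.5 − 7.3×6 = 6.7 → no gain ✓; to r=63 gives 88.5 − 7.3×63 = -371.4 → no gain ✓.
4 of the 6 constraints hold; not an equilibrium.

4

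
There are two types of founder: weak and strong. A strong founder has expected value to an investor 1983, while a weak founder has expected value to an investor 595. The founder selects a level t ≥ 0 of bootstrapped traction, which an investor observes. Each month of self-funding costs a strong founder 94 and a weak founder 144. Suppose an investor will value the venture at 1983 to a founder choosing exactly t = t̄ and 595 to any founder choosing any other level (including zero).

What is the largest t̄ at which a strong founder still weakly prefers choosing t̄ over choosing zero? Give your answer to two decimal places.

14.77

Choosing t̄ yields the strong type 1983 − 94·t̄; choosing zero yields 595.
The strong type is indifferent at 1983 − 94·t̄ = 595, i.e. t̄ = (1983 − 595) / 94 ≈ 14.77.
For any t̄ above 14.77 the strong type would rather pool at zero, so separation collapses.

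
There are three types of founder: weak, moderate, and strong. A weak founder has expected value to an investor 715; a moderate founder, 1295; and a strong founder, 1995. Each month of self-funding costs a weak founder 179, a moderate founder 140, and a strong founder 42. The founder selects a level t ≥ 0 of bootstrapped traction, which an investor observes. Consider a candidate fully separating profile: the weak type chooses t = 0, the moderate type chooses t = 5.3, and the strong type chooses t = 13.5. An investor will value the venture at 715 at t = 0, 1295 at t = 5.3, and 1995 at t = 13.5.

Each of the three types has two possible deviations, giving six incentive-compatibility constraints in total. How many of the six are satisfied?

5

Weak (own payoff 715): to t=5.3 gives 1295 − 179×5.3 = 346.3 → no gain ✓; to t=13.5 gives 1995 − 179×13.5 = -421.5 → no gain ✓.
Strong (own payoff 1995 − 42×13.5 = 1428): to t=0 gives 715 → no gain ✓; to t=5.3 gives 1295 − 42×5.3 = 1072.4 → no gain ✓.
Moderate (own payoff 1295 − 140×5.3 = 553): to t=0 gives 715 → profitable ✗; to t=13.5 gives 1995 − 140×13.5 = 105 → no gain ✓.
5 of the 6 constraints hold; not an equilibrium.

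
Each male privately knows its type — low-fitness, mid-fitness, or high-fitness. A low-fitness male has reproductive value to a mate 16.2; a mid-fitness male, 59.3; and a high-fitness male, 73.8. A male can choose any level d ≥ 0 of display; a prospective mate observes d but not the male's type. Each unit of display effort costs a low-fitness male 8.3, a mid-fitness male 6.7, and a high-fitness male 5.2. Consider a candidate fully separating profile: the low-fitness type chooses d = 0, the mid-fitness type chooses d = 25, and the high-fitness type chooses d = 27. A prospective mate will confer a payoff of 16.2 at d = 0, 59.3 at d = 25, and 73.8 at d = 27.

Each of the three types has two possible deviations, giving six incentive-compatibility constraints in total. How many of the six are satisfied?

High-fitness (own payoff 73.8 − 5.2×27 = -66.6): to d=0 gives 16.2 → profitable ✗; to d=25 gives 59.3 − 5.2×25 = -70.7 → no gain ✓.
Low-fitness (own payoff 16.2): to d=25 gives 59.3 − 8.3×25 = -148.2 → no gain ✓; to d=27 gives 73.8 − 8.3×27 = -150.3 → no gain ✓.
Mid-fitness (own payoff 59.3 − 6.7×25 = -108.2): to d=0 gives 16.2 → profitable ✗; to d=27 gives 73.8 − 6.7×27 = -107.1 → profitable ✗.
3 of the 6 constraints hold; not an equilibrium.

3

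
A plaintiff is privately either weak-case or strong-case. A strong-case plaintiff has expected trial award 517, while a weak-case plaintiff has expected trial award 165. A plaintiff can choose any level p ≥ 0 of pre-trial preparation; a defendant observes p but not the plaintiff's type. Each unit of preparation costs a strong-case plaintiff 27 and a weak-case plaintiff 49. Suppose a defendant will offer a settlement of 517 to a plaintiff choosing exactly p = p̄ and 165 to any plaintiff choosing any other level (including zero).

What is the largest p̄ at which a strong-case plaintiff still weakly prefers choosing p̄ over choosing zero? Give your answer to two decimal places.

Choosing p̄ yields the strong-case type 517 − 27·p̄; choosing zero yields 165.
The strong-case type is indifferent at 517 − 27·p̄ = 165, i.e. p̄ = (517 − 165) / 27 ≈ 13.04.
For any p̄ above 13.04 the strong-case type would rather pool at zero, so separation collapses.

13.04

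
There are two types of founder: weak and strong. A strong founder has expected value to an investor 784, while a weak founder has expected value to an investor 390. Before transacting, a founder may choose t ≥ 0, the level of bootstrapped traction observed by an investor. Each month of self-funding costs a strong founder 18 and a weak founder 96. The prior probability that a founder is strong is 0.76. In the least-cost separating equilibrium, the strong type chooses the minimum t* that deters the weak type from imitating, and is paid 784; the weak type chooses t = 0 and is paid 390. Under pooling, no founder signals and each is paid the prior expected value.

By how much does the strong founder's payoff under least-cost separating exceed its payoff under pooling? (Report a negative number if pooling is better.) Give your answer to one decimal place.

20.7

Least-cost separating signal: t* solves 390 = 784 − 96·t*, so t* = (784 − 390)/96 ≈ 4.1042.
Strong type's separating payoff: 784 − 18 × t* = 784 − 18 × (784 − 390)/96 = 784 − 7092/96 = 710.125.
Pooling payoff: 0.76 × 784 + 0.24 × 390 = 689.44.
Difference: 710.125 − 689.44 = 20.685, i.e. 20.7 to one decimal place.
The strong type prefers to separate.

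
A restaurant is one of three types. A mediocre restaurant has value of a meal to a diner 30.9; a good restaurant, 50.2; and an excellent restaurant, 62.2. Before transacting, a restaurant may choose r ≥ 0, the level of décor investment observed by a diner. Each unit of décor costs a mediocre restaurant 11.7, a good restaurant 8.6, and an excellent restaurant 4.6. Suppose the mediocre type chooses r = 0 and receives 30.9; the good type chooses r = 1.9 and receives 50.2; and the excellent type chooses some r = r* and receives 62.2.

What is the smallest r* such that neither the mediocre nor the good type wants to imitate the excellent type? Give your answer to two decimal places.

3.30

Mediocre type (on-path payoff 30.9) won't mimic when 30.9 ≥ 62.2 − 11.7·r*, i.e. r* ≥ 2.68.
Good type (on-path payoff 50.2 − 8.6×1.9 = 33.86) won't mimic when 33.86 ≥ 62.2 − 8.6·r*, i.e. r* ≥ 3.30.
Both must hold, so r* = max(2.68, 3.30) = 3.30. The good type's constraint binds.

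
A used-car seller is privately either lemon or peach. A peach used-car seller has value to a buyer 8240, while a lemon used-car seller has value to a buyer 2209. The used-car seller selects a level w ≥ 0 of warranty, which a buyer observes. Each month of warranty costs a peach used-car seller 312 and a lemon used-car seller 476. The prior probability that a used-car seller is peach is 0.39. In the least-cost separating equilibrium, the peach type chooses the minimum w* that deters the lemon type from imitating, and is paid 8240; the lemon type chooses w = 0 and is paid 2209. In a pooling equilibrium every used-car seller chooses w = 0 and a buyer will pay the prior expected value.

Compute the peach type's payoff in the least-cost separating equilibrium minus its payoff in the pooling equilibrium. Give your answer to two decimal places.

Least-cost separating signal: w* solves 2209 = 8240 − 476·w*, so w* = (8240 − 2209)/476 ≈ 12.6702.
Peach type's separating payoff: 8240 − 312 × w* = 8240 − 312 × (8240 − 2209)/476 = 8240 − 1881672/476 ≈ 4286.9076.
Pooling payoff: 0.39 × 8240 + 0.61 × 2209 = 4561.09.
Difference: 4286.9076 − 4561.09 = -274.1824, i.e. -274.18 to two decimal places.
The peach type would prefer the pooling outcome.

-274.18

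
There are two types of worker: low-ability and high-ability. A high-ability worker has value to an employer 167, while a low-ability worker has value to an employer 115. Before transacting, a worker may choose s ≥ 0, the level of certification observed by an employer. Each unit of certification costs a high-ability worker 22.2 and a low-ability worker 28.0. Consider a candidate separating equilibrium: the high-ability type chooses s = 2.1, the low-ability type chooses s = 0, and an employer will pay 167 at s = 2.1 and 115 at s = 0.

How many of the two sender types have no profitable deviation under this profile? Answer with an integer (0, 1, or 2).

2

High-ability type: signal → 167 − 22.2 × 2.1 = 120.38; deviate to 0 → 115. IC holds (120.38 ≥ 115).
Low-ability type: stay at 0 → 115; mimic → 167 − 28.0 × 2.1 = 108.2. IC holds (115 ≥ 108.2).
2 of 2 constraints hold, so this is a separating equilibrium.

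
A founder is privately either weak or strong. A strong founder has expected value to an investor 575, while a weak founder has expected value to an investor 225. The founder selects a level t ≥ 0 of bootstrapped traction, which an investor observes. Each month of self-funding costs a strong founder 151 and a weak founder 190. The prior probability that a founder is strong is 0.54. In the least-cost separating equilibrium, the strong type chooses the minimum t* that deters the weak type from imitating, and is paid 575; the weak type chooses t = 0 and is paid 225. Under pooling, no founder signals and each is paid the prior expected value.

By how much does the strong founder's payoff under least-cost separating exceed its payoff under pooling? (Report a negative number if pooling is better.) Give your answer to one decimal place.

Least-cost separating signal: t* solves 225 = 575 − 190·t*, so t* = (575 − 225)/190 ≈ 1.8421.
Strong type's separating payoff: 575 − 151 × t* = 575 − 151 × (575 − 225)/190 = 575 − 52850/190 ≈ 296.842.
Pooling payoff: 0.54 × 575 + 0.46 × 225 = 414.
Difference: 296.842 − 414 = -117.158, i.e. -117.2 to one decimal place.
The strong type would prefer the pooling outcome.

-117.2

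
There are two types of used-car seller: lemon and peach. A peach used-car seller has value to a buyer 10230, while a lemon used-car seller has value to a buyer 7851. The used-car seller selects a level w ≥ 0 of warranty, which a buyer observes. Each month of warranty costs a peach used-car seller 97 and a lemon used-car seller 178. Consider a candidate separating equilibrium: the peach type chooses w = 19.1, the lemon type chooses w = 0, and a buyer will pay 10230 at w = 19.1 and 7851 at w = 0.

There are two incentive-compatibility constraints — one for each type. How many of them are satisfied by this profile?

2

Peach type: signal → 10230 − 97 × 19.1 = 8377.3; deviate to 0 → 7851. IC holds (8377.3 ≥ 7851).
Lemon type: stay at 0 → 7851; mimic → 10230 − 178 × 19.1 = 6830.2. IC holds (7851 ≥ 6830.2).
2 of 2 constraints hold, so this is a separating equilibrium.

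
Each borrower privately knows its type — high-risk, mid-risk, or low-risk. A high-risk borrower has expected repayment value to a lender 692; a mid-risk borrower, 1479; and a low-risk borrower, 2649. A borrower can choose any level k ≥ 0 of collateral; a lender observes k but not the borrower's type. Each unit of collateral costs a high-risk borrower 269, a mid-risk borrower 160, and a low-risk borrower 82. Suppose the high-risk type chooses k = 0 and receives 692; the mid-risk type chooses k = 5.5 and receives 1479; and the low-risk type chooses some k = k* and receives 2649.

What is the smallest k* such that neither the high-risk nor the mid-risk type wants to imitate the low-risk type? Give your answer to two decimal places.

12.81

High-risk type (on-path payoff 692) won't mimic when 692 ≥ 2649 − 269·k*, i.e. k* ≥ 7.28.
Mid-risk type (on-path payoff 1479 − 160×5.5 = 599) won't mimic when 599 ≥ 2649 − 160·k*, i.e. k* ≥ 12.81.
Both must hold, so k* = max(7.28, 12.81) = 12.81. The mid-risk type's constraint binds.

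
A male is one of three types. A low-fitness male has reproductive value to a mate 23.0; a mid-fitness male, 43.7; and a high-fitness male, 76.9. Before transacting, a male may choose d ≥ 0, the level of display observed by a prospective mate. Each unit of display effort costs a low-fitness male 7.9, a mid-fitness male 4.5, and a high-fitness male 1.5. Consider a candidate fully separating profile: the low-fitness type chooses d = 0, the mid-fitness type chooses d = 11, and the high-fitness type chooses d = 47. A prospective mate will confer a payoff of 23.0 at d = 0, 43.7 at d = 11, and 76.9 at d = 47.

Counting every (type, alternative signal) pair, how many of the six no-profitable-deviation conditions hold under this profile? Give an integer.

3

Mid-fitness (own payoff 43.7 − 4.5×11 = -5.8): to d=0 gives 23.0 → profitable ✗; to d=47 gives 76.9 − 4.5×47 = -134.6 → no gain ✓.
High-fitness (own payoff 76.9 − 1.5×47 = 6.4): to d=0 gives 23.0 → profitable ✗; to d=11 gives 43.7 − 1.5×11 = 27.2 → profitable ✗.
Low-fitness (own payoff 23.0): to d=11 gives 43.7 − 7.9×11 = -43.2 → no gain ✓; to d=47 gives 76.9 − 7.9×47 = -294.4 → no gain ✓.
3 of the 6 constraints hold; not an equilibrium.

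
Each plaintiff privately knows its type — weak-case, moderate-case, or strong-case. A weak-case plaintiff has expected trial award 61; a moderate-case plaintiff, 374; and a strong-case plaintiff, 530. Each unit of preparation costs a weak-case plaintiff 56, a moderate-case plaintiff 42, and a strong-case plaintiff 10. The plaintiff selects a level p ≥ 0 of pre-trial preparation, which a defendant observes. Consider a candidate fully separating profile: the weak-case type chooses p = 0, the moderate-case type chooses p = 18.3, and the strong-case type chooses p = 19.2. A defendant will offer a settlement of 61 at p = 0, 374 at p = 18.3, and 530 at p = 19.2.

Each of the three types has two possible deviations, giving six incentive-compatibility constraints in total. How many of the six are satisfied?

4

Weak-case (own payoff 61): to p=18.3 gives 374 − 56×18.3 = -650.8 → no gain ✓; to p=19.2 gives 530 − 56×19.2 = -545.2 → no gain ✓.
Moderate-case (own payoff 374 − 42×18.3 = -394.6): to p=0 gives 61 → profitable ✗; to p=19.2 gives 530 − 42×19.2 = -276.4 → profitable ✗.
Strong-case (own payoff 530 − 10×19.2 = 338): to p=0 gives 61 → no gain ✓; to p=18.3 gives 374 − 10×18.3 = 191 → no gain ✓.
4 of the 6 constraints hold; not an equilibrium.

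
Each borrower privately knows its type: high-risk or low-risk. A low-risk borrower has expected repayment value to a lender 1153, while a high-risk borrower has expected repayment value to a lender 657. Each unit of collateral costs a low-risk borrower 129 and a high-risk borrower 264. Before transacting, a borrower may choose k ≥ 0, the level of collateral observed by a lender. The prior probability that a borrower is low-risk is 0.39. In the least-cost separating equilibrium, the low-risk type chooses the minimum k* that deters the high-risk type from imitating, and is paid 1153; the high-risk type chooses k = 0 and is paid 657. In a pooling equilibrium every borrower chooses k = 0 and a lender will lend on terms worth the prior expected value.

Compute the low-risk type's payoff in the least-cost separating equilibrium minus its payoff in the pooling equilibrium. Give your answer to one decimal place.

60.2

Least-cost separating signal: k* solves 657 = 1153 − 264·k*, so k* = (1153 − 657)/264 ≈ 1.8788.
Low-risk type's separating payoff: 1153 − 129 × k* = 1153 − 129 × (1153 − 657)/264 = 1153 − 63984/264 ≈ 910.636.
Pooling payoff: 0.39 × 1153 + 0.61 × 657 = 850.44.
Difference: 910.636 − 850.44 = 60.196, i.e. 60.2 to one decimal place.
The low-risk type prefers to separate.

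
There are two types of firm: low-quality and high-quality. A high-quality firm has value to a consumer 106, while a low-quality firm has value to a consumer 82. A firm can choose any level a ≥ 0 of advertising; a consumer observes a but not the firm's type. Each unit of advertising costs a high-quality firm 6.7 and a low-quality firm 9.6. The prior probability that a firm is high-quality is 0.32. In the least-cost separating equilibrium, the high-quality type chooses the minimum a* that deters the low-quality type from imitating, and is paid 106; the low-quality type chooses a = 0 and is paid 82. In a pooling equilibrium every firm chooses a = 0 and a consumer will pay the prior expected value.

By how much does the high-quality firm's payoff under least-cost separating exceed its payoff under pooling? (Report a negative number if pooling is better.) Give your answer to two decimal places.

-0.43

Least-cost separating signal: a* solves 82 = 106 − 9.6·a*, so a* = (106 − 82)/9.6 = 2.5.
High-quality type's separating payoff: 106 − 6.7 × a* = 106 − 6.7 × (106 − 82)/9.6 = 106 − 160.8/9.6 = 89.25.
Pooling payoff: 0.32 × 106 + 0.68 × 82 = 89.68.
Difference: 89.25 − 89.68 = -0.43.
The high-quality type would prefer the pooling outcome.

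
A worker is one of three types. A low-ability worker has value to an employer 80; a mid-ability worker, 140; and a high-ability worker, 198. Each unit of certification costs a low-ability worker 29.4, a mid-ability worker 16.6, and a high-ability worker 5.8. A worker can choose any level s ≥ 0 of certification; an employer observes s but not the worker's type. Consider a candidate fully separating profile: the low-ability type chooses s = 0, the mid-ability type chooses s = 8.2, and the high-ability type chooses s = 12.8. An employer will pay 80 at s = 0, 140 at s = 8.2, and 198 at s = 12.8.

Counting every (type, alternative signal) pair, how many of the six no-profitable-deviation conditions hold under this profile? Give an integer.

5

High-ability (own payoff 198 − 5.8×12.8 = 123.76): to s=0 gives 80 → no gain ✓; to s=8.2 gives 140 − 5.8×8.2 = 92.44 → no gain ✓.
Low-ability (own payoff 80): to s=8.2 gives 140 − 29.4×8.2 = -101.08 → no gain ✓; to s=12.8 gives 198 − 29.4×12.8 = -178.32 → no gain ✓.
Mid-ability (own payoff 140 − 16.6×8.2 = 3.88): to s=0 gives 80 → profitable ✗; to s=12.8 gives 198 − 16.6×12.8 = -14.48 → no gain ✓.
5 of the 6 constraints hold; not an equilibrium.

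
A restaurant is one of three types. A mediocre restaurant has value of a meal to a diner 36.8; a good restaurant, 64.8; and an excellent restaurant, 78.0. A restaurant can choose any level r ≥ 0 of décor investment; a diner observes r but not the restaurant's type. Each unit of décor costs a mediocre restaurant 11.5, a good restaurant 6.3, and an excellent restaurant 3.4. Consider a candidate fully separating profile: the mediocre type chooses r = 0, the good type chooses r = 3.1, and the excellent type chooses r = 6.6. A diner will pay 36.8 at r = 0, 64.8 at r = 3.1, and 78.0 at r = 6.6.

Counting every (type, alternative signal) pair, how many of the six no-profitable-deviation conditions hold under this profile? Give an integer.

Good (own payoff 64.8 − 6.3×3.1 = 45.27): to r=0 gives 36.8 → no gain ✓; to r=6.6 gives 78.0 − 6.3×6.6 = 36.42 → no gain ✓.
Mediocre (own payoff 36.8): to r=3.1 gives 64.8 − 11.5×3.1 = 29.15 → no gain ✓; to r=6.6 gives 78.0 − 11.5×6.6 = 2.1 → no gain ✓.
Excellent (own payoff 78.0 − 3.4×6.6 = 55.56): to r=0 gives 36.8 → no gain ✓; to r=3.1 gives 64.8 − 3.4×3.1 = 54.26 → no gain ✓.
6 of the 6 constraints hold; this profile is a separating equilibrium.

6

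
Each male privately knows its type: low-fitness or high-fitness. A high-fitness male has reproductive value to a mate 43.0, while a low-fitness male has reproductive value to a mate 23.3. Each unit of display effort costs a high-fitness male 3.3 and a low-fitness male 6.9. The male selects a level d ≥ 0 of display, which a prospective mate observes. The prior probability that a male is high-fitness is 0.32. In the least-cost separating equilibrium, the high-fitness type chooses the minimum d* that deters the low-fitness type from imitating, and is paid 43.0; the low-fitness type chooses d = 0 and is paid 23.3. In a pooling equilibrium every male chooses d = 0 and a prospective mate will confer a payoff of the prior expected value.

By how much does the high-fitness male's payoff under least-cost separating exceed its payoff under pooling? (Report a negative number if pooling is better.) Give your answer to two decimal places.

Least-cost separating signal: d* solves 23.3 = 43.0 − 6.9·d*, so d* = (43.0 − 23.3)/6.9 ≈ 2.8551.
High-fitness type's separating payoff: 43.0 − 3.3 × d* = 43.0 − 3.3 × (43.0 − 23.3)/6.9 = 43.0 − 65.01/6.9 ≈ 33.5783.
Pooling payoff: 0.32 × 43.0 + 0.68 × 23.3 = 29.604.
Difference: 33.5783 − 29.604 = 3.9743, i.e. 3.97 to two decimal places.
The high-fitness type prefers to separate.

3.97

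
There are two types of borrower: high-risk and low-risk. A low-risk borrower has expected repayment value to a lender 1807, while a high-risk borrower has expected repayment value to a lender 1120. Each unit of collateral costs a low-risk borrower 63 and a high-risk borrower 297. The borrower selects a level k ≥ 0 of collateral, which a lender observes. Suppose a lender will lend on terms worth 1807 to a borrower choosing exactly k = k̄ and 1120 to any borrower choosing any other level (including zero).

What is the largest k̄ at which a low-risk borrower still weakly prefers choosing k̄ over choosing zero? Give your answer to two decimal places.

Choosing k̄ yields the low-risk type 1807 − 63·k̄; choosing zero yields 1120.
The low-risk type is indifferent at 1807 − 63·k̄ = 1120, i.e. k̄ = (1807 − 1120) / 63 ≈ 10.90.
For any k̄ above 10.90 the low-risk type would rather pool at zero, so separation collapses.

10.90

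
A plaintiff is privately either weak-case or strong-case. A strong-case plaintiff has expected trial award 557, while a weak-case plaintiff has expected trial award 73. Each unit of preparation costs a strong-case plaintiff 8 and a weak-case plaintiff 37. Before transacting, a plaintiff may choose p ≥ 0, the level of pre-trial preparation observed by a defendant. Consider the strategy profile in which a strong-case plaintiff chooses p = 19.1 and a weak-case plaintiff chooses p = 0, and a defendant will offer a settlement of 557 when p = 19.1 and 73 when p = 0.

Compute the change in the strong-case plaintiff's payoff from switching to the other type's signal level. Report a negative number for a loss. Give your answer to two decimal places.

-331.20

Playing p = 19.1 the strong-case plaintiff receives 557 − 8 × 19.1 = 404.2.
Deviating to p = 0 yields 73 instead.
Gain from deviating: 73 − 404.2 = -331.20.
The gain is negative, so the strong-case type's incentive-compatibility constraint is satisfied.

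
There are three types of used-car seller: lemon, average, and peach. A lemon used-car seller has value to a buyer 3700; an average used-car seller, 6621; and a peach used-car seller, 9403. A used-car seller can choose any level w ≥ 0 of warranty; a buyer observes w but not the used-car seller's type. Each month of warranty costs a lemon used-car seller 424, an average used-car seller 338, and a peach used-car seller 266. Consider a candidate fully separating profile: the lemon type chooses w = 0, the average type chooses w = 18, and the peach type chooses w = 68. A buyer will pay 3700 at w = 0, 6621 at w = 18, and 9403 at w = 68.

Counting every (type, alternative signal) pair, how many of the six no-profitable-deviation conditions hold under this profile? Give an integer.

Peach (own payoff 9403 − 266×68 = -8685): to w=0 gives 3700 → profitable ✗; to w=18 gives 6621 − 266×18 = 1833 → profitable ✗.
Average (own payoff 6621 − 338×18 = 537): to w=0 gives 3700 → profitable ✗; to w=68 gives 9403 − 338×68 = -13581 → no gain ✓.
Lemon (own payoff 3700): to w=18 gives 6621 − 424×18 = -1011 → no gain ✓; to w=68 gives 9403 − 424×68 = -19429 → no gain ✓.
3 of the 6 constraints hold; not an equilibrium.

3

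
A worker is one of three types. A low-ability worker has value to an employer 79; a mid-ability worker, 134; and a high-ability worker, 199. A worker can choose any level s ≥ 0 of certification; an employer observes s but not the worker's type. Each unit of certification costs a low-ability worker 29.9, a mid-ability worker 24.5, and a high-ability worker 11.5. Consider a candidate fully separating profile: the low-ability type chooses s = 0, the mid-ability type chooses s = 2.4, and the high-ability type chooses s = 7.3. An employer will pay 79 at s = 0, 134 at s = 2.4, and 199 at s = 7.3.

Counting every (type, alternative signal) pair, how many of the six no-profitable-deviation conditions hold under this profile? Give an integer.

5

High-ability (own payoff 199 − 11.5×7.3 = 115.05): to s=0 gives 79 → no gain ✓; to s=2.4 gives 134 − 11.5×2.4 = 106.4 → no gain ✓.
Low-ability (own payoff 79): to s=2.4 gives 134 − 29.9×2.4 = 62.24 → no gain ✓; to s=7.3 gives 199 − 29.9×7.3 = -19.27 → no gain ✓.
Mid-ability (own payoff 134 − 24.5×2.4 = 75.2): to s=0 gives 79 → profitable ✗; to s=7.3 gives 199 − 24.5×7.3 = 20.15 → no gain ✓.
5 of the 6 constraints hold; not an equilibrium.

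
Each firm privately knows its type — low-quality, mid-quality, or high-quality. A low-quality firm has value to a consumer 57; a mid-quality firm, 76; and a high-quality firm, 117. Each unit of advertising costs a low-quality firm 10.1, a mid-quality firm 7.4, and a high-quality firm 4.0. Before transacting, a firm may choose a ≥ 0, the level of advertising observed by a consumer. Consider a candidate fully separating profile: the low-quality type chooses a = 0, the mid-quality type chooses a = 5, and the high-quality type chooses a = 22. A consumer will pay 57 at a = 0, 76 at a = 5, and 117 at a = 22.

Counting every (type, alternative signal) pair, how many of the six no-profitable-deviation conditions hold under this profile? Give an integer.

3

Mid-quality (own payoff 76 − 7.4×5 = 39): to a=0 gives 57 → profitable ✗; to a=22 gives 117 − 7.4×22 = -45.8 → no gain ✓.
Low-quality (own payoff 57): to a=5 gives 76 − 10.1×5 = 25.5 → no gain ✓; to a=22 gives 117 − 10.1×22 = -105.2 → no gain ✓.
High-quality (own payoff 117 − 4.0×22 = 29): to a=0 gives 57 → profitable ✗; to a=5 gives 76 − 4.0×5 = 56 → profitable ✗.
3 of the 6 constraints hold; not an equilibrium.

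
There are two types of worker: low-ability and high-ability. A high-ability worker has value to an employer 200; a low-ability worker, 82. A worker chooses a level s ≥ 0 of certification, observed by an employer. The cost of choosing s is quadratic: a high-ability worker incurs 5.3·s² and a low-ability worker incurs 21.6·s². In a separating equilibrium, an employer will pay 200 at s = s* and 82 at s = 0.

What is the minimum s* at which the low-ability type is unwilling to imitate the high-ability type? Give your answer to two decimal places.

The low-ability type at s = 0 receives 82; imitating at s* yields 200 − 21.6·s*².
Indifference: 82 = 200 − 21.6·s*², so s*² = (200 − 82) / 21.6 ≈ 5.4630.
s* = √5.4630 ≈ 2.34.

2.34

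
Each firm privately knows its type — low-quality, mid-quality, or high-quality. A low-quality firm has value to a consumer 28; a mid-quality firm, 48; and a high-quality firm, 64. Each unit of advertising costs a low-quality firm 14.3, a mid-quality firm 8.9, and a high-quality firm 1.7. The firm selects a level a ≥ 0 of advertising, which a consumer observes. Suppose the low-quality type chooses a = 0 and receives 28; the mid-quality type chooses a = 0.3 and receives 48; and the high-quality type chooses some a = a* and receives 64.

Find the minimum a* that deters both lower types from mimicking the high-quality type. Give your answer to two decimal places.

2.52

Mid-quality type (on-path payoff 48 − 8.9×0.3 = 45.33) won't mimic when 45.33 ≥ 64 − 8.9·a*, i.e. a* ≥ 2.10.
Low-quality type (on-path payoff 28) won't mimic when 28 ≥ 64 − 14.3·a*, i.e. a* ≥ 2.52.
Both must hold, so a* = max(2.52, 2.10) = 2.52. The low-quality type's constraint binds.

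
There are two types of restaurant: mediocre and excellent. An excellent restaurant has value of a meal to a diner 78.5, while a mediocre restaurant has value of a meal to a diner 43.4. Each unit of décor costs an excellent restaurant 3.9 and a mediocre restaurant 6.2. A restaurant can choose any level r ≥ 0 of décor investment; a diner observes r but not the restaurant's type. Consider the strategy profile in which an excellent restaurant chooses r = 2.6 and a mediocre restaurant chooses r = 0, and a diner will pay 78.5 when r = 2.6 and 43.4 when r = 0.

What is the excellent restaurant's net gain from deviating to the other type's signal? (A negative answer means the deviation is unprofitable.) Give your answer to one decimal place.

Playing r = 2.6 the excellent restaurant receives 78.5 − 3.9 × 2.6 = 68.36.
Deviating to r = 0 yields 43.4 instead.
Gain from deviating: 43.4 − 68.36 = -24.96, i.e. -25.0 to one decimal place.
The gain is negative, so the excellent type's incentive-compatibility constraint is satisfied.

-25.0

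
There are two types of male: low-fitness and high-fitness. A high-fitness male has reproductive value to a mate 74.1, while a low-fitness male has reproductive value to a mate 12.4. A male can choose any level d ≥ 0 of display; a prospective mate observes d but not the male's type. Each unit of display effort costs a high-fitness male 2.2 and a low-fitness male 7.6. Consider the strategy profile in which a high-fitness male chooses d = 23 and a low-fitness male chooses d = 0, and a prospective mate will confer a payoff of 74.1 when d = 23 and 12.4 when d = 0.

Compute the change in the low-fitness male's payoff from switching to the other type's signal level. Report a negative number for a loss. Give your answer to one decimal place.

Playing d = 0 the low-fitness male receives 12.4.
Deviating to d = 23 brings payment 74.1 at cost 7.6 × 23 = 174.8, netting -100.7.
Gain from deviating: -100.7 − 12.4 = -113.1.
The gain is negative, so the low-fitness type's incentive-compatibility constraint is satisfied.

-113.1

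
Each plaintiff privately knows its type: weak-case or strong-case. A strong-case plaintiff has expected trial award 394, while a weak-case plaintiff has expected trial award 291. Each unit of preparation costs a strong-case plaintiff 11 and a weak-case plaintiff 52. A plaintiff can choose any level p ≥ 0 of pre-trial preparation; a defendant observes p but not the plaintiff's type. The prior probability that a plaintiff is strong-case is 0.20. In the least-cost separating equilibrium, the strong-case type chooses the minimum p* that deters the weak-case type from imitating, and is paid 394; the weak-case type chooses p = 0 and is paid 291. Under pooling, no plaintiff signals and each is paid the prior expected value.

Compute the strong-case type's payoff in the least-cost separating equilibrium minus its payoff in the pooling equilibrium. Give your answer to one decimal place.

60.6

Least-cost separating signal: p* solves 291 = 394 − 52·p*, so p* = (394 − 291)/52 ≈ 1.9808.
Strong-case type's separating payoff: 394 − 11 × p* = 394 − 11 × (394 − 291)/52 = 394 − 1133/52 ≈ 372.212.
Pooling payoff: 0.20 × 394 + 0.80 × 291 = 311.6.
Difference: 372.212 − 311.6 = 60.612, i.e. 60.6 to one decimal place.
The strong-case type prefers to separate.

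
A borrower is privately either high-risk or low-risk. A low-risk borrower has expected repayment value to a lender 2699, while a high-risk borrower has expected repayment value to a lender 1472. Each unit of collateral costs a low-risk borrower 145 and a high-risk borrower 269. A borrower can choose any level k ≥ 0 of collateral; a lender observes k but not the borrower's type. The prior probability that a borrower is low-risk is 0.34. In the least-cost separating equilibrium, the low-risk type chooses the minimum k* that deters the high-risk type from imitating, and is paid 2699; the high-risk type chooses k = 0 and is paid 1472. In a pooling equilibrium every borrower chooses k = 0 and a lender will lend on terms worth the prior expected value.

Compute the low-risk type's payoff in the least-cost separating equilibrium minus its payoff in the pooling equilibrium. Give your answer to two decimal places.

148.43

Least-cost separating signal: k* solves 1472 = 2699 − 269·k*, so k* = (2699 − 1472)/269 ≈ 4.5613.
Low-risk type's separating payoff: 2699 − 145 × k* = 2699 − 145 × (2699 − 1472)/269 = 2699 − 177915/269 ≈ 2037.6059.
Pooling payoff: 0.34 × 2699 + 0.66 × 1472 = 1889.18.
Difference: 2037.6059 − 1889.18 = 148.4259, i.e. 148.43 to two decimal places.
The low-risk type prefers to separate.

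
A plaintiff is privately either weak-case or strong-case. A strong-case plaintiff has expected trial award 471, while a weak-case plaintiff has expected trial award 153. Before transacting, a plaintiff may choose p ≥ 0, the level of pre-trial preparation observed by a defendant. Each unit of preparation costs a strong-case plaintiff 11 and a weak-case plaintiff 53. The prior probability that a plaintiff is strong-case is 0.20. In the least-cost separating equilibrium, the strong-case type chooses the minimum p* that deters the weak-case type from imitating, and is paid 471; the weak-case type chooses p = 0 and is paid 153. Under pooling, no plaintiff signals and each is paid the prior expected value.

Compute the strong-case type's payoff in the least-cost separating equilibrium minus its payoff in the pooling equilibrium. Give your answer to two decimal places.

188.40

Least-cost separating signal: p* solves 153 = 471 − 53·p*, so p* = (471 − 153)/53 = 6.
Strong-case type's separating payoff: 471 − 11 × p* = 471 − 11 × (471 − 153)/53 = 471 − 3498/53 = 405.
Pooling payoff: 0.20 × 471 + 0.80 × 153 = 216.6.
Difference: 405 − 216.6 = 188.40.
The strong-case type prefers to separate.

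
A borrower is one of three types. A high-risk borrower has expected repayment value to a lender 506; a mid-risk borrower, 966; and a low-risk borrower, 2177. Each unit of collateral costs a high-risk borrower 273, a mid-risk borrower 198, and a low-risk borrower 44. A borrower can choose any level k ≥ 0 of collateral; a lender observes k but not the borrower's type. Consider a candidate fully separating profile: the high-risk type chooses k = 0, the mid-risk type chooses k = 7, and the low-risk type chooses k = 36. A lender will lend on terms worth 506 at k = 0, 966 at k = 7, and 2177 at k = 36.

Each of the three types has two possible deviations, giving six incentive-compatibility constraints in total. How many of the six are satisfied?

4

Mid-risk (own payoff 966 − 198×7 = -420): to k=0 gives 506 → profitable ✗; to k=36 gives 2177 − 198×36 = -4951 → no gain ✓.
Low-risk (own payoff 2177 − 44×36 = 593): to k=0 gives 506 → no gain ✓; to k=7 gives 966 − 44×7 = 658 → profitable ✗.
High-risk (own payoff 506): to k=7 gives 966 − 273×7 = -945 → no gain ✓; to k=36 gives 2177 − 273×36 = -7651 → no gain ✓.
4 of the 6 constraints hold; not an equilibrium.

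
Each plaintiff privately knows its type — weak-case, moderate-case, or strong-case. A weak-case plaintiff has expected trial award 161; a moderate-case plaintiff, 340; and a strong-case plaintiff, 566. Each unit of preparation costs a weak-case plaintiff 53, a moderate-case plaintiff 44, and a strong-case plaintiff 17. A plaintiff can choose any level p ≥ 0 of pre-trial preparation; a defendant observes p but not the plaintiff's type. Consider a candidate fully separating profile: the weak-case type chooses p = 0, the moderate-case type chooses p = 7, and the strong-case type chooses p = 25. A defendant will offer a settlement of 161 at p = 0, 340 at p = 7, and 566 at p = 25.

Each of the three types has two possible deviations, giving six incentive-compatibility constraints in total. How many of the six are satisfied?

3

Weak-case (own payoff 161): to p=7 gives 340 − 53×7 = -31 → no gain ✓; to p=25 gives 566 − 53×25 = -759 → no gain ✓.
Strong-case (own payoff 566 − 17×25 = 141): to p=0 gives 161 → profitable ✗; to p=7 gives 340 − 17×7 = 221 → profitable ✗.
Moderate-case (own payoff 340 − 44×7 = 32): to p=0 gives 161 → profitable ✗; to p=25 gives 566 − 44×25 = -534 → no gain ✓.
3 of the 6 constraints hold; not an equilibrium.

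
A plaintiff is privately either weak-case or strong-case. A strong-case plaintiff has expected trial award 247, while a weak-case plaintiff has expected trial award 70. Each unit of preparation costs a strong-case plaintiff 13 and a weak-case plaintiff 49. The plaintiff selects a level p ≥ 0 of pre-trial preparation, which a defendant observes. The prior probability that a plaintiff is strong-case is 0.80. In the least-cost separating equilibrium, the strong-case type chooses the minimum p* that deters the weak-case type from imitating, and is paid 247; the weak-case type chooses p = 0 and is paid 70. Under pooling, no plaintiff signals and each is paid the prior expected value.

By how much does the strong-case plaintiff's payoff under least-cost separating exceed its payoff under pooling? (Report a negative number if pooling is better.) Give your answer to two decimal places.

Least-cost separating signal: p* solves 70 = 247 − 49·p*, so p* = (247 − 70)/49 ≈ 3.6122.
Strong-case type's separating payoff: 247 − 13 × p* = 247 − 13 × (247 − 70)/49 = 247 − 2301/49 ≈ 200.0408.
Pooling payoff: 0.80 × 247 + 0.20 × 70 = 211.6.
Difference: 200.0408 − 211.6 = -11.5592, i.e. -11.56 to two decimal places.
The strong-case type would prefer the pooling outcome.

-11.56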